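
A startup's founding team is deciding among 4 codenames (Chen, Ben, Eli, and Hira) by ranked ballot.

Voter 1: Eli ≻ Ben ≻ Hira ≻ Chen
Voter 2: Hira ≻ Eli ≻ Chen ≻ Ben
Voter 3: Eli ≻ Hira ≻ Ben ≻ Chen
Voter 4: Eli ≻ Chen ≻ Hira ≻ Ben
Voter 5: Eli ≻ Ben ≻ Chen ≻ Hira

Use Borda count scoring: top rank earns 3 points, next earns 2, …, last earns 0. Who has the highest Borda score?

Borda scores:
  Chen: 0 + 1 + 0 + 2 + 1 = 4
  Ben: 2 + 0 + 1 + 0 + 2 = 5
  Eli: 3 + 2 + 3 + 3 + 3 = 14
  Hira: 1 + 3 + 2 + 1 + 0 = 7
Eli has the highest total.

Eli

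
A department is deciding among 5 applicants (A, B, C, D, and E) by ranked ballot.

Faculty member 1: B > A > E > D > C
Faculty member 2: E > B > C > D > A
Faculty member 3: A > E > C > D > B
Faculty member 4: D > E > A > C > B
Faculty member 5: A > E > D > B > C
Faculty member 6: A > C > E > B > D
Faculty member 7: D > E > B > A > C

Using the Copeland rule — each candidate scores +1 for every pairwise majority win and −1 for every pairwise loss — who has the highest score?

A

Pairwise results:
  A vs B: A wins 4–3.
  A vs C: A wins 6–1.
  A vs D: A wins 4–3.
  A vs E: A wins 4–3.
  B vs C: B wins 4–3.
  B vs D: D wins 4–3.
  B vs E: E wins 6–1.
  C vs D: D wins 4–3.
  C vs E: E wins 6–1.
  D vs E: E wins 5–2.
Copeland scores (wins − losses):
  A: 4 − 0 = 4
  B: 1 − 3 = -2
  C: 0 − 4 = -4
  D: 2 − 2 = 0
  E: 3 − 1 = 2
A has the best Copeland score.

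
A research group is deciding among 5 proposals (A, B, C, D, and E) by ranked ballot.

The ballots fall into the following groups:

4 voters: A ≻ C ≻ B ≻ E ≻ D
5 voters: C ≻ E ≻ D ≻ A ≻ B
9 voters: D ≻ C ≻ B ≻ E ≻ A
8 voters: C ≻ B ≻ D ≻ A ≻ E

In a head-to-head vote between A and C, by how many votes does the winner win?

18

Ballots ranking A above C: 4.
Ballots ranking C above A: 5+9+8 = 22.
C wins 22–4, a margin of 18.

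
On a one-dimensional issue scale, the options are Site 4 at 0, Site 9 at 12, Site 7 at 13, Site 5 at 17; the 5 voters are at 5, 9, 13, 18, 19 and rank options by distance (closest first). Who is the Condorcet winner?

Site 7

With single-peaked preferences on a line, the Condorcet winner is the candidate closest to the median voter.
The median voter (position 13) is closest to Site 7 at 13.
Check: Site 7 vs Site 9 — voters closer to Site 7: 3 of 5.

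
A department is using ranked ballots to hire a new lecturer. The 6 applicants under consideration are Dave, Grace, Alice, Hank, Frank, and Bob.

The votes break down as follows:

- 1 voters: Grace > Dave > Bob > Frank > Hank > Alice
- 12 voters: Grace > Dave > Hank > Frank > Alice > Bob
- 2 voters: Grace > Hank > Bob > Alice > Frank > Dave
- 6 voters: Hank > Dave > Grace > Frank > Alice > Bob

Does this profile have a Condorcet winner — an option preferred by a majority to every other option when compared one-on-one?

Head-to-head results (21 voters total):
Dave vs Grace: Grace wins 15–6.
Dave vs Alice: Dave wins 19–2.
Dave vs Hank: Dave wins 13–8.
Dave vs Frank: Dave wins 19–2.
Dave vs Bob: Dave wins 19–2.
Grace vs Alice: Grace wins 21–0.
Grace vs Hank: Grace wins 15–6.
Grace vs Frank: Grace wins 21–0.
Grace vs Bob: Grace wins 21–0.
Alice vs Hank: Hank wins 21–0.
Alice vs Frank: Frank wins 19–2.
Alice vs Bob: Alice wins 18–3.
Hank vs Frank: Hank wins 20–1.
Hank vs Bob: Hank wins 20–1.
Frank vs Bob: Frank wins 18–3.
Grace beats each rival — Dave (15–6), Alice (21–0), Hank (15–6), Frank (21–0), Bob (21–0) — so Grace is the Condorcet winner.

Yes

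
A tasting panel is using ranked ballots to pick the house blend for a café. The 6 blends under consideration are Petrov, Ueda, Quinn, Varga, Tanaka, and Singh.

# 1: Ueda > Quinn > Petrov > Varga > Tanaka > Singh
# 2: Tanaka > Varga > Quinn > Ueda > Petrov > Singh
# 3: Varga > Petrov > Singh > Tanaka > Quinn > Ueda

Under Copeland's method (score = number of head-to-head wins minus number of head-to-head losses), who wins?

Pairwise results:
  Petrov vs Ueda: Ueda wins 2–1.
  Petrov vs Quinn: Quinn wins 2–1.
  Petrov vs Varga: Varga wins 2–1.
  Petrov vs Tanaka: Petrov wins 2–1.
  Petrov vs Singh: Petrov wins 3–0.
  Ueda vs Quinn: Quinn wins 2–1.
  Ueda vs Varga: Varga wins 2–1.
  Ueda vs Tanaka: Tanaka wins 2–1.
  Ueda vs Singh: Ueda wins 2–1.
  Quinn vs Varga: Varga wins 2–1.
  Quinn vs Tanaka: Tanaka wins 2–1.
  Quinn vs Singh: Quinn wins 2–1.
  Varga vs Tanaka: Varga wins 2–1.
  Varga vs Singh: Varga wins 3–0.
  Tanaka vs Singh: Tanaka wins 2–1.
Copeland scores (wins − losses):
  Petrov: 2 − 3 = -1
  Ueda: 2 − 3 = -1
  Quinn: 3 − 2 = 1
  Varga: 5 − 0 = 5
  Tanaka: 3 − 2 = 1
  Singh: 0 − 5 = -5
Varga has the best Copeland score.

Varga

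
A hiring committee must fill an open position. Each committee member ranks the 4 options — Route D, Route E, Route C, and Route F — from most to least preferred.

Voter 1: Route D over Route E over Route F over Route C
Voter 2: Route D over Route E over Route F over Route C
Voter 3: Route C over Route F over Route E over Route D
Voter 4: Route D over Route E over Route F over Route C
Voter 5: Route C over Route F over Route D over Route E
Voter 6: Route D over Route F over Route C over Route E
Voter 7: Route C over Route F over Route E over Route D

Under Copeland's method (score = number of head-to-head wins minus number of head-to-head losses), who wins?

Pairwise results:
  Route D vs Route E: Route D wins 5–2.
  Route D vs Route C: Route D wins 4–3.
  Route D vs Route F: Route D wins 4–3.
  Route E vs Route C: Route C wins 4–3.
  Route E vs Route F: Route F wins 4–3.
  Route C vs Route F: Route F wins 4–3.
Copeland scores (wins − losses):
  Route D: 3 − 0 = 3
  Route E: 0 − 3 = -3
  Route C: 1 − 2 = -1
  Route F: 2 − 1 = 1
Route D has the best Copeland score.

Route D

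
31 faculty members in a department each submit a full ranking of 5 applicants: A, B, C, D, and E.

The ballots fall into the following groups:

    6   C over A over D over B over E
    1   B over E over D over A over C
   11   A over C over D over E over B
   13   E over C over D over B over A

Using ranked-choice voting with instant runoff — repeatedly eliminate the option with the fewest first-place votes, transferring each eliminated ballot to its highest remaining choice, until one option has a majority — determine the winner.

Round 1: E 13, A 11, C 6, B 1, D 0. D has the fewest and is eliminated.
Round 2: E 13, A 11, C 6, B 1. B has the fewest and is eliminated.
Round 3: E 14, A 11, C 6. C has the fewest and is eliminated.
Round 4: A 17, E 14. A has a majority.

A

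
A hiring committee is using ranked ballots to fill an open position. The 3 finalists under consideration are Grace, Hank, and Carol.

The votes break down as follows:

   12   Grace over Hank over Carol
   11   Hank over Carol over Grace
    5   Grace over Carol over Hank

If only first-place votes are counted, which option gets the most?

Grace

First-place vote totals:
  Grace: 17
  Hank: 11
  Carol: 0
Grace has the most first-place votes.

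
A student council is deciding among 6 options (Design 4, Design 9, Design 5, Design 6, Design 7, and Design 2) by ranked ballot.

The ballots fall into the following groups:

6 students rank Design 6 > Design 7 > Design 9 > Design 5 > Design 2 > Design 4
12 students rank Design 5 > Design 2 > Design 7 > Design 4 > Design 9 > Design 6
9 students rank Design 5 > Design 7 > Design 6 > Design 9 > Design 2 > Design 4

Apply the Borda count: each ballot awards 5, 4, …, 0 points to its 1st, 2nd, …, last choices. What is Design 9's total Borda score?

48

Borda scores:
  Design 4: 6·0 + 12·2 + 9·0 = 24
  Design 9: 6·3 + 12·1 + 9·2 = 48
  Design 5: 6·2 + 12·5 + 9·5 = 117
  Design 6: 6·5 + 12·0 + 9·3 = 57
  Design 7: 6·4 + 12·3 + 9·4 = 96
  Design 2: 6·1 + 12·4 + 9·1 = 63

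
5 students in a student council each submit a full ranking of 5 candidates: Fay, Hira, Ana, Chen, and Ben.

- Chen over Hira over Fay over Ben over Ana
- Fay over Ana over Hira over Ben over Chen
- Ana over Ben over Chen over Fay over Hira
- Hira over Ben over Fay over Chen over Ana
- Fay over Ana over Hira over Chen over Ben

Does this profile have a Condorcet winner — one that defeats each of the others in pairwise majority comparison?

Yes

Head-to-head results (5 voters total):
Fay vs Hira: Fay wins 3–2.
Fay vs Ana: Fay wins 4–1.
Fay vs Chen: Fay wins 3–2.
Fay vs Ben: Fay wins 3–2.
Hira vs Ana: Ana wins 3–2.
Hira vs Chen: Hira wins 3–2.
Hira vs Ben: Hira wins 4–1.
Ana vs Chen: Ana wins 3–2.
Ana vs Ben: Ana wins 3–2.
Chen vs Ben: Ben wins 3–2.
Fay beats each rival — Hira (3–2), Ana (4–1), Chen (3–2), Ben (3–2) — so Fay is the Condorcet winner.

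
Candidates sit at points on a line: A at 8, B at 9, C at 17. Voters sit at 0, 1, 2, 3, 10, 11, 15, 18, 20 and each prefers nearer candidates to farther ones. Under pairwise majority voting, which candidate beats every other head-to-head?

With single-peaked preferences on a line, the Condorcet winner is the candidate closest to the median voter.
The median voter (position 10) is closest to B at 9.
Check: B vs A — voters closer to B: 5 of 9.

B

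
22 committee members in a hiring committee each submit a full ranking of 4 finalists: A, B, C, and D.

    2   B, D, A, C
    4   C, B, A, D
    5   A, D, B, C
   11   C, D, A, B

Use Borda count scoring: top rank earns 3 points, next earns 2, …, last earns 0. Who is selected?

C

Borda scores:
  A: 2·1 + 4·1 + 5·3 + 11·1 = 32
  B: 2·3 + 4·2 + 5·1 + 11·0 = 19
  C: 2·0 + 4·3 + 5·0 + 11·3 = 45
  D: 2·2 + 4·0 + 5·2 + 11·2 = 36
C has the highest total.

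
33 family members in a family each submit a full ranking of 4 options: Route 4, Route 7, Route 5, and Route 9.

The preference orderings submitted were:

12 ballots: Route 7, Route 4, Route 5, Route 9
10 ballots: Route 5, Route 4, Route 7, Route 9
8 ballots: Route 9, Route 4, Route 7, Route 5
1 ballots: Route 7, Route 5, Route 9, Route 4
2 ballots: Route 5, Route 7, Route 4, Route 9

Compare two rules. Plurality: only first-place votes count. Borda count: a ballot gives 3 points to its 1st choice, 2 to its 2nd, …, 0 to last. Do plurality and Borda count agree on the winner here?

Plurality first-place counts: Route 4 0, Route 7 13, Route 5 12, Route 9 8 → Route 7.
Borda totals: Route 4 62, Route 7 61, Route 5 50, Route 9 25 → Route 4.
The two rules disagree: plurality picks Route 7, Borda picks Route 4.

No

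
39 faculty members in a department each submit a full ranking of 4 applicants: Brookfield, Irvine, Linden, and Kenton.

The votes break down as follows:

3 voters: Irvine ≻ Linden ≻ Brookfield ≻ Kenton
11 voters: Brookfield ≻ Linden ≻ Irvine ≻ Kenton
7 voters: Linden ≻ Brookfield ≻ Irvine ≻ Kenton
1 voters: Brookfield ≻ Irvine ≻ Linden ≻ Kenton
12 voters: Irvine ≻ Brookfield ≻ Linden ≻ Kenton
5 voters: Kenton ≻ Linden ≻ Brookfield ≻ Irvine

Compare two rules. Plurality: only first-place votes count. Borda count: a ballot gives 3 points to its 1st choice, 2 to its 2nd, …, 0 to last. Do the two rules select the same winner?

Plurality first-place counts: Brookfield 12, Irvine 15, Linden 7, Kenton 5 → Irvine.
Borda totals: Brookfield 82, Irvine 65, Linden 72, Kenton 15 → Brookfield.
The two rules disagree: plurality picks Irvine, Borda picks Brookfield.

No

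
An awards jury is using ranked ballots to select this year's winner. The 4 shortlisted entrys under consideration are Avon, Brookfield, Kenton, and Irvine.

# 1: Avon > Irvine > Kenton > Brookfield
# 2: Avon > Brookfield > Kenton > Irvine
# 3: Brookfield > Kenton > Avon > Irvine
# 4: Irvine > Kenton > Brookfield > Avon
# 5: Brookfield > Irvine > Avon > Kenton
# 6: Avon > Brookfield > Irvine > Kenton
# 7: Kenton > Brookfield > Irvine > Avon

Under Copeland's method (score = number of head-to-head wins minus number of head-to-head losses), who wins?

Brookfield

Pairwise results:
  Avon vs Brookfield: Brookfield wins 4–3.
  Avon vs Kenton: Avon wins 4–3.
  Avon vs Irvine: Avon wins 4–3.
  Brookfield vs Kenton: Brookfield wins 4–3.
  Brookfield vs Irvine: Brookfield wins 5–2.
  Kenton vs Irvine: Irvine wins 4–3.
Copeland scores (wins − losses):
  Avon: 2 − 1 = 1
  Brookfield: 3 − 0 = 3
  Kenton: 0 − 3 = -3
  Irvine: 1 − 2 = -1
Brookfield has the best Copeland score.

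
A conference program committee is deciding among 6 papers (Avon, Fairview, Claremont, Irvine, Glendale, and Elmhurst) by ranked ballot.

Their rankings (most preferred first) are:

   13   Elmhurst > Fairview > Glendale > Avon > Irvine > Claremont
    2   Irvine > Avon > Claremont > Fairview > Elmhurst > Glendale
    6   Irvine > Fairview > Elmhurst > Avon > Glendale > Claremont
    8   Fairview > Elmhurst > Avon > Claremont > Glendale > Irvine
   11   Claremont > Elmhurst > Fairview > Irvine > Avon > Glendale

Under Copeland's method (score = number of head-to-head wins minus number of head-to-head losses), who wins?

Pairwise results:
  Avon vs Fairview: Fairview wins 38–2.
  Avon vs Claremont: Avon wins 29–11.
  Avon vs Irvine: Avon wins 21–19.
  Avon vs Glendale: Avon wins 27–13.
  Avon vs Elmhurst: Elmhurst wins 38–2.
  Fairview vs Claremont: Fairview wins 27–13.
  Fairview vs Irvine: Fairview wins 32–8.
  Fairview vs Glendale: Fairview wins 40–0.
  Fairview vs Elmhurst: Elmhurst wins 24–16.
  Claremont vs Irvine: Irvine wins 21–19.
  Claremont vs Glendale: Claremont wins 21–19.
  Claremont vs Elmhurst: Elmhurst wins 27–13.
  Irvine vs Glendale: Glendale wins 21–19.
  Irvine vs Elmhurst: Elmhurst wins 32–8.
  Glendale vs Elmhurst: Elmhurst wins 40–0.
Copeland scores (wins − losses):
  Avon: 3 − 2 = 1
  Fairview: 4 − 1 = 3
  Claremont: 1 − 4 = -3
  Irvine: 1 − 4 = -3
  Glendale: 1 − 4 = -3
  Elmhurst: 5 − 0 = 5
Elmhurst has the best Copeland score.

Elmhurst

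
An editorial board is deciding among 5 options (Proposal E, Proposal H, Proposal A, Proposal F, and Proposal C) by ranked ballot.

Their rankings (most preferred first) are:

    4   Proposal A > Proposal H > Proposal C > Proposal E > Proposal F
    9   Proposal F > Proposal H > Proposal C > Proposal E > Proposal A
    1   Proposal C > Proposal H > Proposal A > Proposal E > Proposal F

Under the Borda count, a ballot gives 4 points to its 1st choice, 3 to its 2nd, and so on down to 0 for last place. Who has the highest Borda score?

Proposal H

Borda scores:
  Proposal E: 4·1 + 9·1 + 1 = 14
  Proposal H: 4·3 + 9·3 + 3 = 42
  Proposal A: 4·4 + 9·0 + 2 = 18
  Proposal F: 4·0 + 9·4 + 0 = 36
  Proposal C: 4·2 + 9·2 + 4 = 30
Proposal H has the highest total.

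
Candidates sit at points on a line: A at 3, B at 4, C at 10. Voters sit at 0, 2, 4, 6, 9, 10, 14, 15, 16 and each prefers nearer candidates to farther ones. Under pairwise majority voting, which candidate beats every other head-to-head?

C

With single-peaked preferences on a line, the Condorcet winner is the candidate closest to the median voter.
The median voter (position 9) is closest to C at 10.
Check: C vs B — voters closer to C: 5 of 9.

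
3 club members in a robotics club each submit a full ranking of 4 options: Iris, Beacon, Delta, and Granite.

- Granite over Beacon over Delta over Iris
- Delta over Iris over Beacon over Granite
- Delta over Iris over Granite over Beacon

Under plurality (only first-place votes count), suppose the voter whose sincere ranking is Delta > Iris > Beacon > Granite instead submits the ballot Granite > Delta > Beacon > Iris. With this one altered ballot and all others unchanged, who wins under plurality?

Granite

First-place totals with the altered ballot: Iris 0, Beacon 0, Delta 1, Granite 2.
The switch changes the winner from Delta to Granite.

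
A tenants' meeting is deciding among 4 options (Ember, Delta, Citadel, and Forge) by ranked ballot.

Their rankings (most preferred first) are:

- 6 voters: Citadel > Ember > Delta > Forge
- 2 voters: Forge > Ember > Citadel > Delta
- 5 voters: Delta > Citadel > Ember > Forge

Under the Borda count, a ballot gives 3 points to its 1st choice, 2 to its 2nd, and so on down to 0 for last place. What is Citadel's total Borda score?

30

Borda scores:
  Ember: 6·2 + 2·2 + 5·1 = 21
  Delta: 6·1 + 2·0 + 5·3 = 21
  Citadel: 6·3 + 2·1 + 5·2 = 30
  Forge: 6·0 + 2·3 + 5·0 = 6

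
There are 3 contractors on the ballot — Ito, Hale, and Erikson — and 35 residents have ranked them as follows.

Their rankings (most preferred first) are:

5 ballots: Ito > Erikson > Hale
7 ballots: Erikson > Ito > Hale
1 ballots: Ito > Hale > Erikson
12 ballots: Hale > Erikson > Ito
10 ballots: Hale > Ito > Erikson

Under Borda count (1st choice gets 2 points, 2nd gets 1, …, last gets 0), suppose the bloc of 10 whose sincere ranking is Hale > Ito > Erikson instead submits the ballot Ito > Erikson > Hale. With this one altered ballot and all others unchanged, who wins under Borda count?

Borda totals with the altered ballot: Ito 39, Hale 25, Erikson 41.
The switch changes the winner from Hale to Erikson.

Erikson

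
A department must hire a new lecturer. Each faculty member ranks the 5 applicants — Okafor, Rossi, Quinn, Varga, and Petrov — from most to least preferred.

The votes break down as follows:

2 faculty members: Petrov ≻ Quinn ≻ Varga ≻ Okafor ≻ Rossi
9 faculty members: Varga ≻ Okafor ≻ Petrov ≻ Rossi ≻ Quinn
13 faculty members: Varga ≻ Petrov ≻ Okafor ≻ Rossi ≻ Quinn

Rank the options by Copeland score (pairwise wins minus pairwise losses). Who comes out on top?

Pairwise results:
  Okafor vs Rossi: Okafor wins 24–0.
  Okafor vs Quinn: Okafor wins 22–2.
  Okafor vs Varga: Varga wins 24–0.
  Okafor vs Petrov: Petrov wins 15–9.
  Rossi vs Quinn: Rossi wins 22–2.
  Rossi vs Varga: Varga wins 24–0.
  Rossi vs Petrov: Petrov wins 24–0.
  Quinn vs Varga: Varga wins 22–2.
  Quinn vs Petrov: Petrov wins 24–0.
  Varga vs Petrov: Varga wins 22–2.
Copeland scores (wins − losses):
  Okafor: 2 − 2 = 0
  Rossi: 1 − 3 = -2
  Quinn: 0 − 4 = -4
  Varga: 4 − 0 = 4
  Petrov: 3 − 1 = 2
Varga has the best Copeland score.

Varga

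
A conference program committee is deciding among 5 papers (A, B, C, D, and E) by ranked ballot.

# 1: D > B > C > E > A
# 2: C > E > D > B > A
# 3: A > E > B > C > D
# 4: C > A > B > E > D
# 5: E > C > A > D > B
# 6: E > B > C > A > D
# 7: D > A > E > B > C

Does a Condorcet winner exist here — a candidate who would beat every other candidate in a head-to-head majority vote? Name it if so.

E

Head-to-head results (7 voters total):
A vs B: A wins 4–3.
A vs C: C wins 5–2.
A vs D: A wins 4–3.
A vs E: E wins 4–3.
B vs C: B wins 4–3.
B vs D: D wins 4–3.
B vs E: E wins 5–2.
C vs D: C wins 5–2.
C vs E: E wins 4–3.
D vs E: E wins 5–2.
E beats each rival — A (4–3), B (5–2), C (4–3), D (5–2) — so E is the Condorcet winner.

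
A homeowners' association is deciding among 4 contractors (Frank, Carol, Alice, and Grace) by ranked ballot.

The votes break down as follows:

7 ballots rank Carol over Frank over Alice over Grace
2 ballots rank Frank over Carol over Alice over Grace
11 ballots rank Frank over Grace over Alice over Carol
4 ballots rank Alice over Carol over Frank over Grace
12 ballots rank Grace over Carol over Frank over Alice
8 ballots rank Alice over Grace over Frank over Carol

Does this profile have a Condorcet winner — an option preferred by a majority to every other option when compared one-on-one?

No

Head-to-head results (44 voters total):
Frank vs Carol: Carol wins 23–21.
Frank vs Alice: Frank wins 32–12.
Frank vs Grace: Frank wins 24–20.
Carol vs Alice: Alice wins 23–21.
Carol vs Grace: Grace wins 31–13.
Alice vs Grace: Grace wins 23–21.
No candidate beats all others: Frank beats Alice beats Carol beats Frank, a majority cycle.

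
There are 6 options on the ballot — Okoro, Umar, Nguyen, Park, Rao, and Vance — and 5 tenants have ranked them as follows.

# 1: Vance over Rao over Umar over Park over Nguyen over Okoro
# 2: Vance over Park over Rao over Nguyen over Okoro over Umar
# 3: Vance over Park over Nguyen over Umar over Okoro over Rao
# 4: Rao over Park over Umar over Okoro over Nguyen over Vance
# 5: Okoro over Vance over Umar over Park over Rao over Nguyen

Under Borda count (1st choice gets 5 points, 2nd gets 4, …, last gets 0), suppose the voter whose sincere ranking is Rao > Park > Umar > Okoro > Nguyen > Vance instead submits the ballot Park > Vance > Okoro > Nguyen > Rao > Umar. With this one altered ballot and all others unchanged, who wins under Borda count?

Vance

Borda totals with the altered ballot: Okoro 10, Umar 8, Nguyen 8, Park 17, Rao 9, Vance 23.
The winner is unchanged: still Vance.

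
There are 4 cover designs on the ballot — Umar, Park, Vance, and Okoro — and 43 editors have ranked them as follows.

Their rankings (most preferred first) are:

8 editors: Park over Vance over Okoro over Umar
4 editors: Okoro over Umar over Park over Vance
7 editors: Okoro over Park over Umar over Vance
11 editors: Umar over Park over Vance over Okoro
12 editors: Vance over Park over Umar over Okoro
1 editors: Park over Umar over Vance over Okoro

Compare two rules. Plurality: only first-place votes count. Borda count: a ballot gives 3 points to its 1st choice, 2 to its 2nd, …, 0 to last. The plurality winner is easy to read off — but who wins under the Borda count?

Plurality first-place counts: Umar 11, Park 9, Vance 12, Okoro 11 → Vance.
Borda totals: Umar 62, Park 91, Vance 64, Okoro 41 → Park.

Park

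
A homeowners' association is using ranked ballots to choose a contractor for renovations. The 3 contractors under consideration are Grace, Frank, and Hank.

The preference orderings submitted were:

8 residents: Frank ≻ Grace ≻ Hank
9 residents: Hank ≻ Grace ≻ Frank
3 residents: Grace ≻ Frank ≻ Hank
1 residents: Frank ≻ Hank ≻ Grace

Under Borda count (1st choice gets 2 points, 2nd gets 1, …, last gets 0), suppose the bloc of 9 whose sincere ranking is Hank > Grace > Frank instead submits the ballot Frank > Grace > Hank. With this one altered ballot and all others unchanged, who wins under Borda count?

Frank

Borda totals with the altered ballot: Grace 23, Frank 39, Hank 1.
The switch changes the winner from Grace to Frank.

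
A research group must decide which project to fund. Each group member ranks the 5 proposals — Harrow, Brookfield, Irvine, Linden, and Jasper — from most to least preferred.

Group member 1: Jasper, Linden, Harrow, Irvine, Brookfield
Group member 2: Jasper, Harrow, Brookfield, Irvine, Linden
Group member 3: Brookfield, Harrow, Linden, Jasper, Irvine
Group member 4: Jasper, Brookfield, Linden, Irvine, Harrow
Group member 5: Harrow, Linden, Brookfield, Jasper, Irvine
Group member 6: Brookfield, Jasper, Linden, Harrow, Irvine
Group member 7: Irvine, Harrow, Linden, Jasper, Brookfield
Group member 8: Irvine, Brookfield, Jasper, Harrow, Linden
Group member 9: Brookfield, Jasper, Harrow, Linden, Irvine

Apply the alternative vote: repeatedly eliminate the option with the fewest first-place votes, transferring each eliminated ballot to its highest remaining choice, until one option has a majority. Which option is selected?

Brookfield

Round 1: Brookfield 3, Jasper 3, Irvine 2, Harrow 1, Linden 0. Linden has the fewest and is eliminated.
Round 2: Brookfield 3, Jasper 3, Irvine 2, Harrow 1. Harrow has the fewest and is eliminated.
Round 3: Brookfield 4, Jasper 3, Irvine 2. Irvine has the fewest and is eliminated.
Round 4: Brookfield 5, Jasper 4. Brookfield has a majority.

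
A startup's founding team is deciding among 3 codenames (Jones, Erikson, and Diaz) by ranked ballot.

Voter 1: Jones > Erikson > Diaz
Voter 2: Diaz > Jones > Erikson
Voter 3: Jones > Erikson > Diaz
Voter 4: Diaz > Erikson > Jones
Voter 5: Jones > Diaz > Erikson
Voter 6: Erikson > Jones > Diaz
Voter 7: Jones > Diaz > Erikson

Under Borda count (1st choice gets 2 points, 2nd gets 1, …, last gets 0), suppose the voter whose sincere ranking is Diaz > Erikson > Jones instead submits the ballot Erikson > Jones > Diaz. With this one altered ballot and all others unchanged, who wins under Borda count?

Borda totals with the altered ballot: Jones 11, Erikson 6, Diaz 4.
The winner is unchanged: still Jones.

Jones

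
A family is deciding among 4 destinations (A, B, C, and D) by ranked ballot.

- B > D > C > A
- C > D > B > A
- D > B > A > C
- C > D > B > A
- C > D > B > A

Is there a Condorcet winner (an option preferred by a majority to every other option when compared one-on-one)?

Yes

Head-to-head results (5 voters total):
A vs B: B wins 5–0.
A vs C: C wins 4–1.
A vs D: D wins 5–0.
B vs C: C wins 3–2.
B vs D: D wins 4–1.
C vs D: C wins 3–2.
C beats each rival — A (4–1), B (3–2), D (3–2) — so C is the Condorcet winner.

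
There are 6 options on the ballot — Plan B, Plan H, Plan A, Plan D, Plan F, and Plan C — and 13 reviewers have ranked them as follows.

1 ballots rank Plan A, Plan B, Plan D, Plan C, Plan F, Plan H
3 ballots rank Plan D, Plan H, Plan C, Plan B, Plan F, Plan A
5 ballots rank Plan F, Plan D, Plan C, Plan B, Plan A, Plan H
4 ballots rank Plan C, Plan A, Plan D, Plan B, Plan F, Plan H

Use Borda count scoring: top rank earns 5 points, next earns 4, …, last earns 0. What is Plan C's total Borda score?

Borda scores:
  Plan B: 4 + 3·2 + 5·2 + 4·2 = 28
  Plan H: 0 + 3·4 + 5·0 + 4·0 = 12
  Plan A: 5 + 3·0 + 5·1 + 4·4 = 26
  Plan D: 3 + 3·5 + 5·4 + 4·3 = 50
  Plan F: 1 + 3·1 + 5·5 + 4·1 = 33
  Plan C: 2 + 3·3 + 5·3 + 4·5 = 46

46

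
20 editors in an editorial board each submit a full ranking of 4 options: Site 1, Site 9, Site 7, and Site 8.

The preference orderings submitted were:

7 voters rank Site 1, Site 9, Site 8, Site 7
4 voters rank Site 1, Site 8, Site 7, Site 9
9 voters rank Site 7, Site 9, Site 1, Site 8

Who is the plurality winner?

First-place vote totals:
  Site 1: 11
  Site 9: 0
  Site 7: 9
  Site 8: 0
Site 1 has the most first-place votes.

Site 1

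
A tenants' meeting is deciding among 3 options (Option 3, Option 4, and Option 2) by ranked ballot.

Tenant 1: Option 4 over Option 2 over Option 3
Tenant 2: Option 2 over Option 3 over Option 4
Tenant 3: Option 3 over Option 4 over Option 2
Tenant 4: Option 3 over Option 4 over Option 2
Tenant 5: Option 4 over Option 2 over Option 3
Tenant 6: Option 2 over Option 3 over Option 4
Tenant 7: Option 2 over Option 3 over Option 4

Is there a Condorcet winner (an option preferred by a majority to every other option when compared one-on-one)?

Head-to-head results (7 voters total):
Option 3 vs Option 4: Option 3 wins 5–2.
Option 3 vs Option 2: Option 2 wins 5–2.
Option 4 vs Option 2: Option 4 wins 4–3.
No candidate beats all others: Option 3 beats Option 4 beats Option 2 beats Option 3, a majority cycle.

No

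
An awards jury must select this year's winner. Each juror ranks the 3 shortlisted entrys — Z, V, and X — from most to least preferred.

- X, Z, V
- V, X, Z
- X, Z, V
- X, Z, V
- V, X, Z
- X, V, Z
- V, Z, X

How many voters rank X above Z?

Ballots ranking X above Z: 6.
Ballots ranking Z above X: 1.
So 6 of 7 voters prefer X to Z.

6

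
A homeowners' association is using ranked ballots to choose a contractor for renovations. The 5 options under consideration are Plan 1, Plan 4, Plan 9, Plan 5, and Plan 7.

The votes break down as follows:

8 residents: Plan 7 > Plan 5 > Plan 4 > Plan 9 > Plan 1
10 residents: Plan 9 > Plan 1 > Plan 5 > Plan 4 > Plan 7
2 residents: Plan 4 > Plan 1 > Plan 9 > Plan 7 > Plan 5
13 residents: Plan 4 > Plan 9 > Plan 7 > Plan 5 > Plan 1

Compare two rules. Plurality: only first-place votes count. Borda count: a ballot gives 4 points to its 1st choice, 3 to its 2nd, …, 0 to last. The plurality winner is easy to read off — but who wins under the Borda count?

Plan 9

Plurality first-place counts: Plan 1 0, Plan 4 15, Plan 9 10, Plan 5 0, Plan 7 8 → Plan 4.
Borda totals: Plan 1 36, Plan 4 86, Plan 9 91, Plan 5 57, Plan 7 60 → Plan 9.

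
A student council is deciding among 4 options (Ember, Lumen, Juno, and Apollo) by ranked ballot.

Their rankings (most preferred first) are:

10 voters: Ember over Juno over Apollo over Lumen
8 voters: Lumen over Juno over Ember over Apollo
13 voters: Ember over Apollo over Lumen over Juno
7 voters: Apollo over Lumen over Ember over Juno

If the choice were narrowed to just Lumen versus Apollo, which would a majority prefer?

Apollo

Ballots ranking Lumen above Apollo: 8.
Ballots ranking Apollo above Lumen: 10+13+7 = 30.
Apollo wins the head-to-head, 30–8.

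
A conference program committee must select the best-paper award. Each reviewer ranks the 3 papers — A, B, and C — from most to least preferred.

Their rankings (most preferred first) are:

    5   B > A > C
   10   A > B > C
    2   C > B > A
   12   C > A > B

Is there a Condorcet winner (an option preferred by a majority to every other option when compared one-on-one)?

Yes

Head-to-head results (29 voters total):
A vs B: A wins 22–7.
A vs C: A wins 15–14.
B vs C: B wins 15–14.
A beats each rival — B (22–7), C (15–14) — so A is the Condorcet winner.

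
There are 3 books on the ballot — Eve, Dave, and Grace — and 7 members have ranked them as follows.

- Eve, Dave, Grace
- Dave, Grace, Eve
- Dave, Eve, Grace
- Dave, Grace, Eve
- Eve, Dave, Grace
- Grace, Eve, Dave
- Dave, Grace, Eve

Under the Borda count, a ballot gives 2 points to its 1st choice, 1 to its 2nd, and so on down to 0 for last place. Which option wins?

Borda scores:
  Eve: 2 + 0 + 1 + 0 + 2 + 1 + 0 = 6
  Dave: 1 + 2 + 2 + 2 + 1 + 0 + 2 = 10
  Grace: 0 + 1 + 0 + 1 + 0 + 2 + 1 = 5
Dave has the highest total.

Dave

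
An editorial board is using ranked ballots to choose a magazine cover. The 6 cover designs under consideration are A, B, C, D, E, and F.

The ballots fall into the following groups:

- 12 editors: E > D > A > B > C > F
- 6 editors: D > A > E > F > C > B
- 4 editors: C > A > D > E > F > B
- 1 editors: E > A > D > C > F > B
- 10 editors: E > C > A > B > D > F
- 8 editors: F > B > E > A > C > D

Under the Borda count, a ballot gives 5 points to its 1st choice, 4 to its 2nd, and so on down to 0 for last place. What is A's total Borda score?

126

Borda scores:
  A: 12·3 + 6·4 + 4·4 + 4 + 10·3 + 8·2 = 126
  B: 12·2 + 6·0 + 4·0 + 0 + 10·2 + 8·4 = 76
  C: 12·1 + 6·1 + 4·5 + 2 + 10·4 + 8·1 = 88
  D: 12·4 + 6·5 + 4·3 + 3 + 10·1 + 8·0 = 103
  E: 12·5 + 6·3 + 4·2 + 5 + 10·5 + 8·3 = 165
  F: 12·0 + 6·2 + 4·1 + 1 + 10·0 + 8·5 = 57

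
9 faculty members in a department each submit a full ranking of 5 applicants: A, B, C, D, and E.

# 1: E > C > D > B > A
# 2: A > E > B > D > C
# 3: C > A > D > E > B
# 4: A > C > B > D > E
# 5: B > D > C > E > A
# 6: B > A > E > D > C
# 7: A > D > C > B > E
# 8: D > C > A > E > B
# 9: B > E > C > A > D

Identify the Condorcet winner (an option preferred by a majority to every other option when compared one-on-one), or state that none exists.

Head-to-head results (9 voters total):
A vs B: A wins 5–4.
A vs C: C wins 5–4.
A vs D: A wins 6–3.
A vs E: A wins 6–3.
B vs C: C wins 5–4.
B vs D: B wins 5–4.
B vs E: B wins 5–4.
C vs D: D wins 5–4.
C vs E: C wins 5–4.
D vs E: D wins 5–4.
No candidate beats all others: A beats D beats C beats A, a majority cycle.

There is no Condorcet winner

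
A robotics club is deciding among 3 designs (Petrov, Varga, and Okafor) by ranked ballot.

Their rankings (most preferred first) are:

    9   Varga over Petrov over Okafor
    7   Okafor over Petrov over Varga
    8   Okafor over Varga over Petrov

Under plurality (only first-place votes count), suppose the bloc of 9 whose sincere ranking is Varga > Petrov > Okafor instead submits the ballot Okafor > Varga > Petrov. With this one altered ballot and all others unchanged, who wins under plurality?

First-place totals with the altered ballot: Petrov 0, Varga 0, Okafor 24.
The winner is unchanged: still Okafor.

Okafor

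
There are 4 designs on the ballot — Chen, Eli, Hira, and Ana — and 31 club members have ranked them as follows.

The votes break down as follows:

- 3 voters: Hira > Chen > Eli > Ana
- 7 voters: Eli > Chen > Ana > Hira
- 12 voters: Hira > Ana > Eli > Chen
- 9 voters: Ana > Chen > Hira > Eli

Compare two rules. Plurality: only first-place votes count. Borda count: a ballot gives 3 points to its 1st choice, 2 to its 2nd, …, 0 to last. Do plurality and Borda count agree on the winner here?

No

Plurality first-place counts: Chen 0, Eli 7, Hira 15, Ana 9 → Hira.
Borda totals: Chen 38, Eli 36, Hira 54, Ana 58 → Ana.
The two rules disagree: plurality picks Hira, Borda picks Ana.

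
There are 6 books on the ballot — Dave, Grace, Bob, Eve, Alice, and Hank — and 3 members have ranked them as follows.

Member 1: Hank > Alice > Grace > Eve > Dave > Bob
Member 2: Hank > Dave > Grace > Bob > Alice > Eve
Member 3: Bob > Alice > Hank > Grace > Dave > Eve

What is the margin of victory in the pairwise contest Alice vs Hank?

1

Ballots ranking Alice above Hank: 1.
Ballots ranking Hank above Alice: 2.
Hank wins 2–1, a margin of 1.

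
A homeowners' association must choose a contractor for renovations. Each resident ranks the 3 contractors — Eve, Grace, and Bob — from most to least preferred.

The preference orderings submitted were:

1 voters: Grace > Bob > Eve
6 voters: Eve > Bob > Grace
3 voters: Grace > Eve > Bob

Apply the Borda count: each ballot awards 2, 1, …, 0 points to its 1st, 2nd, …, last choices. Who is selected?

Eve

Borda scores:
  Eve: 0 + 6·2 + 3·1 = 15
  Grace: 2 + 6·0 + 3·2 = 8
  Bob: 1 + 6·1 + 3·0 = 7
Eve has the highest total.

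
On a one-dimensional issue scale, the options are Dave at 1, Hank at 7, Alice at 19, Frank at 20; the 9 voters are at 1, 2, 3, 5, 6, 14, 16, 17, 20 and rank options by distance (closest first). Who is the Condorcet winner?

Hank

With single-peaked preferences on a line, the Condorcet winner is the candidate closest to the median voter.
The median voter (position 6) is closest to Hank at 7.
Check: Hank vs Frank — voters closer to Hank: 5 of 9.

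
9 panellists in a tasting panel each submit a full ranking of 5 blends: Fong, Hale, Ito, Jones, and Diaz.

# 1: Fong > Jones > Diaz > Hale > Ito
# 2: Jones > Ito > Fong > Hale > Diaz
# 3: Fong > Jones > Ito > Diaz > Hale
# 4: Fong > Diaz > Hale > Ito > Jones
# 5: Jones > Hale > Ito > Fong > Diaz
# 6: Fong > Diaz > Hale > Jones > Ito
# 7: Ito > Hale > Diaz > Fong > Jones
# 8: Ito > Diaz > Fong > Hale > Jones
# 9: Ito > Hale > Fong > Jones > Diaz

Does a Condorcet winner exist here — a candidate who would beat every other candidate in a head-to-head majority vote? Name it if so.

None — there is no Condorcet winner

Head-to-head results (9 voters total):
Fong vs Hale: Fong wins 6–3.
Fong vs Ito: Ito wins 5–4.
Fong vs Jones: Fong wins 7–2.
Fong vs Diaz: Fong wins 7–2.
Hale vs Ito: Ito wins 5–4.
Hale vs Jones: Hale wins 5–4.
Hale vs Diaz: Diaz wins 5–4.
Ito vs Jones: Jones wins 5–4.
Ito vs Diaz: Ito wins 6–3.
Jones vs Diaz: Jones wins 5–4.
No candidate beats all others: Fong beats Jones beats Ito beats Fong, a majority cycle.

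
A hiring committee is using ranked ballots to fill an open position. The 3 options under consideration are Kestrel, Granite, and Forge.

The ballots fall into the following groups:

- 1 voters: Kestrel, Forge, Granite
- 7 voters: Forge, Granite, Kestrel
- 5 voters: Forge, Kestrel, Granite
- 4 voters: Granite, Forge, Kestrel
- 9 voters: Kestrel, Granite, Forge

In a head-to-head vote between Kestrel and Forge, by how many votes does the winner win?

Ballots ranking Kestrel above Forge: 1+9 = 10.
Ballots ranking Forge above Kestrel: 7+5+4 = 16.
Forge wins 16–10, a margin of 6.

6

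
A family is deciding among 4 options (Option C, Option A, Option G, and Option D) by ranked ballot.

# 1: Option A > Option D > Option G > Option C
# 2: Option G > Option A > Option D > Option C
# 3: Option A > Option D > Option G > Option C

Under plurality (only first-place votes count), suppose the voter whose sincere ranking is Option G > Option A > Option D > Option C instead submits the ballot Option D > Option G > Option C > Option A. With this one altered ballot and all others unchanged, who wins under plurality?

Option A

First-place totals with the altered ballot: Option C 0, Option A 2, Option G 0, Option D 1.
The winner is unchanged: still Option A.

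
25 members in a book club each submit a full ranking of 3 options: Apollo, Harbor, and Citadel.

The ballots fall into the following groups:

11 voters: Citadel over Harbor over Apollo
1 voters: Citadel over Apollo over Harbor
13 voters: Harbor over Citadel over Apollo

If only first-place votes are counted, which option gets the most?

Harbor

First-place vote totals:
  Apollo: 0
  Harbor: 13
  Citadel: 12
Harbor has the most first-place votes.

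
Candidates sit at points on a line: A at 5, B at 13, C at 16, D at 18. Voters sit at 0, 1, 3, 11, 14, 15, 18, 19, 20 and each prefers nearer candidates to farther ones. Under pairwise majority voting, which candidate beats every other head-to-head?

B

With single-peaked preferences on a line, the Condorcet winner is the candidate closest to the median voter.
The median voter (position 14) is closest to B at 13.
Check: B vs C — voters closer to B: 5 of 9.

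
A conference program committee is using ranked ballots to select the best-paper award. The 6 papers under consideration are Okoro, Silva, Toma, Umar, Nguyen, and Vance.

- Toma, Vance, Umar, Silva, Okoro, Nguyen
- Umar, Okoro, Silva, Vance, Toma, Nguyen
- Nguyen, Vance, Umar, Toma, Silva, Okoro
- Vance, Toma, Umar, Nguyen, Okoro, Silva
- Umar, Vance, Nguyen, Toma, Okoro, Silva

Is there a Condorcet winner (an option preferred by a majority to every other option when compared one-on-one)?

Yes

Head-to-head results (5 voters total):
Okoro vs Silva: Okoro wins 3–2.
Okoro vs Toma: Toma wins 4–1.
Okoro vs Umar: Umar wins 5–0.
Okoro vs Nguyen: Nguyen wins 3–2.
Okoro vs Vance: Vance wins 4–1.
Silva vs Toma: Toma wins 4–1.
Silva vs Umar: Umar wins 5–0.
Silva vs Nguyen: Nguyen wins 3–2.
Silva vs Vance: Vance wins 4–1.
Toma vs Umar: Umar wins 3–2.
Toma vs Nguyen: Toma wins 3–2.
Toma vs Vance: Vance wins 4–1.
Umar vs Nguyen: Umar wins 4–1.
Umar vs Vance: Vance wins 3–2.
Nguyen vs Vance: Vance wins 4–1.
Vance beats each rival — Okoro (4–1), Silva (4–1), Toma (4–1), Umar (3–2), Nguyen (4–1) — so Vance is the Condorcet winner.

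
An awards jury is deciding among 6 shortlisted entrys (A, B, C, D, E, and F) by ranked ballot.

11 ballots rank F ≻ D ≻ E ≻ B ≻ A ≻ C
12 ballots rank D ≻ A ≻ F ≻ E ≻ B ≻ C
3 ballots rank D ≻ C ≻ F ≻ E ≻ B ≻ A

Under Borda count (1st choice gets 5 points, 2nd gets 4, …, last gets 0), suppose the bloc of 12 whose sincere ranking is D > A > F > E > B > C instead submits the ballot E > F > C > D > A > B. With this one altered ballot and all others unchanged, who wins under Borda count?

F

Borda totals with the altered ballot: A 23, B 25, C 48, D 83, E 99, F 112.
The switch changes the winner from D to F.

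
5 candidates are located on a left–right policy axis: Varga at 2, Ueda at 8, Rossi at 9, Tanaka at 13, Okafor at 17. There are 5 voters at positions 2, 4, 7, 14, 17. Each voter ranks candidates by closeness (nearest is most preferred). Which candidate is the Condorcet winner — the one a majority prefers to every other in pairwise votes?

With single-peaked preferences on a line, the Condorcet winner is the candidate closest to the median voter.
The median voter (position 7) is closest to Ueda at 8.
Check: Ueda vs Tanaka — voters closer to Ueda: 3 of 5.

Ueda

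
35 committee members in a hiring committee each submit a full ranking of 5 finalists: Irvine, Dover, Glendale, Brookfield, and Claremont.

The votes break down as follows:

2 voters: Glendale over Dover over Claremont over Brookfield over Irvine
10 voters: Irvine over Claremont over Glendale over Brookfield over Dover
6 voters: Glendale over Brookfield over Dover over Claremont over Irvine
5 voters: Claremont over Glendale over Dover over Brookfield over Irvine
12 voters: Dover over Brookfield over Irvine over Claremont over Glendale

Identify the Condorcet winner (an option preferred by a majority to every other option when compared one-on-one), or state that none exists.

There is no Condorcet winner

Head-to-head results (35 voters total):
Irvine vs Dover: Dover wins 25–10.
Irvine vs Glendale: Irvine wins 22–13.
Irvine vs Brookfield: Brookfield wins 25–10.
Irvine vs Claremont: Irvine wins 22–13.
Dover vs Glendale: Glendale wins 23–12.
Dover vs Brookfield: Dover wins 19–16.
Dover vs Claremont: Dover wins 20–15.
Glendale vs Brookfield: Glendale wins 23–12.
Glendale vs Claremont: Claremont wins 27–8.
Brookfield vs Claremont: Brookfield wins 18–17.
No candidate beats all others: Irvine beats Glendale beats Dover beats Irvine, a majority cycle.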